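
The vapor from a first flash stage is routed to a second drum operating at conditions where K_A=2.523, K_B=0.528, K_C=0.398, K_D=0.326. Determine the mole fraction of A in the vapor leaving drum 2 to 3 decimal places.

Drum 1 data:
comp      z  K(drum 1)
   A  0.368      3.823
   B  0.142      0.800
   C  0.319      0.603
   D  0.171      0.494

y_A (drum 2) = 0.705

Drum 1:
Let ψ₁ = V/F and solve Σ zᵢ(Kᵢ−1)/(1+ψ₁(Kᵢ−1)) = 0.
Feasibility: ΣzᵢKᵢ = 1.797, Σzᵢ/Kᵢ = 1.149 — both > 1, two phases present.
Iterate (Newton) starting at ψ₁ = 0.5:
  ψ₁ = 0.500: g = 0.1254, g' = -0.668 → ψ₁ = 0.688
  ψ₁ = 0.688: g = 0.0133, g' = -0.545 → ψ₁ = 0.712
Converged at ψ₁ = 0.712.
Drum-1 compositions:
  A: x = 0.122, y = 0.467
  B: x = 0.166, y = 0.132
  C: x = 0.445, y = 0.268
  D: x = 0.267, y = 0.132
Drum-2 feed = drum-1 vapor: z₂ = (0.4672, 0.1325, 0.2682, 0.1321).
Drum 2:
Let ψ₂ = V/F and solve Σ zᵢ(Kᵢ−1)/(1+ψ₂(Kᵢ−1)) = 0.
g(0) = ΣzᵢKᵢ − 1 = 0.399 and g(1) = 1 − Σzᵢ/Kᵢ = -0.515, so a root lies in (0, 1).
Newton–Raphson from ψ₂ = 0.49:
  ψ₂ = 0.490: g = -0.0358, g' = -0.735 → ψ₂ = 0.441
Converged at ψ₂ = 0.441.
  A: x = 0.279, y = 0.705
  B: x = 0.167, y = 0.088
  C: x = 0.365, y = 0.145
  D: x = 0.188, y = 0.061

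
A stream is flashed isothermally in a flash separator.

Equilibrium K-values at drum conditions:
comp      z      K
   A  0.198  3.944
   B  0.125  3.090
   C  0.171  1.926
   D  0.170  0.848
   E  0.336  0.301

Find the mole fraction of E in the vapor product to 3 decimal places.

y_E = 0.173

Iterate (Newton) starting at β = 0.37:
  β = 0.370: g = 0.2001, g' = -0.951 → β = 0.580
  β = 0.580: g = 0.0128, g' = -0.877 → β = 0.595
Converged at β = 0.595.
Compositions from xᵢ = zᵢ/(1+β(Kᵢ−1)), yᵢ = Kᵢxᵢ:
  A: x = 0.072, y = 0.284
  B: x = 0.056, y = 0.172
  C: x = 0.110, y = 0.212
  D: x = 0.187, y = 0.158
  E: x = 0.575, y = 0.173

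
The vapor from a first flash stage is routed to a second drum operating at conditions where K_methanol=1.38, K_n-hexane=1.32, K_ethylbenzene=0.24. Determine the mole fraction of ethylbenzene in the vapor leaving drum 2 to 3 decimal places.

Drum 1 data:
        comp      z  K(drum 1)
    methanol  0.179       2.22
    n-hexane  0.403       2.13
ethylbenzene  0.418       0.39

y_ethylbenzene (drum 2) = 0.074

Drum 1:
Let ψ₁ = V/F and solve Σ zᵢ(Kᵢ−1)/(1+ψ₁(Kᵢ−1)) = 0.
Feasibility: ΣzᵢKᵢ = 1.419, Σzᵢ/Kᵢ = 1.342 — both > 1, two phases present.
Newton–Raphson from ψ₁ = 0.49:
  ψ₁ = 0.490: g = 0.0661, g' = -0.634 → ψ₁ = 0.594
  ψ₁ = 0.594: g = -0.0009, g' = -0.656 → ψ₁ = 0.593
Converged at ψ₁ = 0.593.
Drum-1 compositions:
  methanol: x = 0.104, y = 0.231
  n-hexane: x = 0.241, y = 0.514
  ethylbenzene: x = 0.655, y = 0.255
Drum-2 feed = drum-1 vapor: z₂ = (0.2306, 0.5140, 0.2554).
Drum 2:
Newton iteration, ψ₂⁰ = 0.58:
  ψ₂ = 0.580: g = -0.1365, g' = -0.532 → ψ₂ = 0.323
  ψ₂ = 0.323: g = -0.0301, g' = -0.329 → ψ₂ = 0.231
  ψ₂ = 0.231: g = -0.0018, g' = -0.291 → ψ₂ = 0.225
Converged at ψ₂ = 0.225.
  methanol: x = 0.212, y = 0.293
  n-hexane: x = 0.479, y = 0.633
  ethylbenzene: x = 0.308, y = 0.074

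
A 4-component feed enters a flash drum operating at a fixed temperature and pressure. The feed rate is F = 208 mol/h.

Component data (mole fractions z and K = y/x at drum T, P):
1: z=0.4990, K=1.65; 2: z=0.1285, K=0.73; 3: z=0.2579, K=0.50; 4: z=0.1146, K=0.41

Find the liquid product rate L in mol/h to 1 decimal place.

Material balance + equilibrium reduce to Σ zᵢ(Kᵢ−1)/(1+V/F(Kᵢ−1)) = 0.
Feasibility: ΣzᵢKᵢ = 1.0931, Σzᵢ/Kᵢ = 1.2738 — both > 1, two phases present.
Newton iteration, V/F⁰ = 0.64:
  V/F = 0.6400: g = -0.11115, g' = -0.3613 → V/F = 0.3323
  V/F = 0.3323: g = -0.01013, g' = -0.3083 → V/F = 0.2995
  V/F = 0.2995: g = -0.00003, g' = -0.3068 → V/F = 0.2994
Converged at V/F = 0.2994.
Then V = V/F·F = 0.2994·208 = 62.3 mol/h and L = F − V = 145.7 mol/h.

L = 145.7 mol/h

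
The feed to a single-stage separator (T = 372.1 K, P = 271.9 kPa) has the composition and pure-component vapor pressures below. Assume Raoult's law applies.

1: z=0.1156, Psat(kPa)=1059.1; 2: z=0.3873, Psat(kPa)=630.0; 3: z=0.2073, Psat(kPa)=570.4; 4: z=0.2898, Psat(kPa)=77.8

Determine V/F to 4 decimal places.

Raoult's law: Kᵢ = Pᵢˢᵃᵗ/P = Pᵢˢᵃᵗ/271.9.
  K_1 = 1059.1/271.9 = 3.895182, K_2 = 630.0/271.9 = 2.317028, K_3 = 570.4/271.9 = 2.097830, K_4 = 77.8/271.9 = 0.286135
Iterate (Newton) starting at V/F = 0.54:
  V/F = 0.5400: g = 0.23487, g' = -0.8664 → V/F = 0.8111
  V/F = 0.8111: g = -0.02442, g' = -1.1466 → V/F = 0.7898
  V/F = 0.7898: g = -0.00052, g' = -1.0989 → V/F = 0.7893
Converged at V/F = 0.7893.

V/F = 0.7893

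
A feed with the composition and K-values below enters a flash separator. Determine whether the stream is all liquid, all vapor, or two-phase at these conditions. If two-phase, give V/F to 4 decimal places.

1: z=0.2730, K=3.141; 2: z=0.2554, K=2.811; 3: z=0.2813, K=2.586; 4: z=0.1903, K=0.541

all vapor

ΣzᵢKᵢ = 2.4058; Σzᵢ/Kᵢ = 0.6383.
Since Σzᵢ/Kᵢ < 1 the mixture is above its dew point — single vapor phase.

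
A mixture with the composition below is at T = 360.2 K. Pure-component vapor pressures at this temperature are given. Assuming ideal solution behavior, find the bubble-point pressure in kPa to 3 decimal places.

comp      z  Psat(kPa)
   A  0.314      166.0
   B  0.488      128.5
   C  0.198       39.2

At the bubble point ψ → 0, so ΣzᵢKᵢ = 1 with Kᵢ = Pᵢˢᵃᵗ/P ⇒ P = ΣzᵢPᵢˢᵃᵗ.
P = 0.314·166.0 + 0.488·128.5 + 0.198·39.2 = 122.594 kPa

Pbub = 122.594 kPa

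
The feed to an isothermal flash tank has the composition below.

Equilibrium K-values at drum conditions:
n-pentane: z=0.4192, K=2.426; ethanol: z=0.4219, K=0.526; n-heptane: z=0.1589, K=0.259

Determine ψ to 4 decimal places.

ψ = 0.3500

Let ψ = V/F and solve Σ zᵢ(Kᵢ−1)/(1+ψ(Kᵢ−1)) = 0.
g(0) = ΣzᵢKᵢ − 1 = 0.2801 and g(1) = 1 − Σzᵢ/Kᵢ = -0.5884, so a root lies in (0, 1).
Newton iteration, ψ⁰ = 0.5:
  ψ = 0.5000: g = -0.10018, g' = -0.6735 → ψ = 0.3513
  ψ = 0.3513: g = -0.00082, g' = -0.6743 → ψ = 0.3500
Converged at ψ = 0.3500.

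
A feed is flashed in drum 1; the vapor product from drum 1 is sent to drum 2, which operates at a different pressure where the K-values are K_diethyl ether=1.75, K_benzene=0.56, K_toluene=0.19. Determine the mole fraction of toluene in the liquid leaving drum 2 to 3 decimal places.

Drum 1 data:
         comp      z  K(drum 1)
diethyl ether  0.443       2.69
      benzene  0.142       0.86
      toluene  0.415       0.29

Drum 1:
Material balance + equilibrium reduce to Σ zᵢ(Kᵢ−1)/(1+ψ₁(Kᵢ−1)) = 0.
g(0) = ΣzᵢKᵢ − 1 = 0.434 and g(1) = 1 − Σzᵢ/Kᵢ = -0.761, so a root lies in (0, 1).
Newton iteration, ψ₁⁰ = 0.5:
  ψ₁ = 0.500: g = -0.0724, g' = -0.878 → ψ₁ = 0.418
  ψ₁ = 0.418: g = -0.0010, g' = -0.861 → ψ₁ = 0.416
Converged at ψ₁ = 0.416.
Drum-1 compositions:
  diethyl ether: x = 0.260, y = 0.699
  benzene: x = 0.151, y = 0.130
  toluene: x = 0.589, y = 0.171
Drum-2 feed = drum-1 vapor: z₂ = (0.6995, 0.1297, 0.1709).
Drum 2:
Newton iteration, ψ₂⁰ = 0.5:
  ψ₂ = 0.500: g = 0.0758, g' = -0.566 → ψ₂ = 0.634
  ψ₂ = 0.634: g = -0.0080, g' = -0.703 → ψ₂ = 0.622
Converged at ψ₂ = 0.622.
  diethyl ether: x = 0.477, y = 0.835
  benzene: x = 0.179, y = 0.100
  toluene: x = 0.345, y = 0.065

x_toluene (drum 2) = 0.345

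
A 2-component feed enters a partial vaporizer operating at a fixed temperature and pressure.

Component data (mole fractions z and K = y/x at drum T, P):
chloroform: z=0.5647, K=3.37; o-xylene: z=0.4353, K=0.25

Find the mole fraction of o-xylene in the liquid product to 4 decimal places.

Let ψ = V/F and solve Σ zᵢ(Kᵢ−1)/(1+ψ(Kᵢ−1)) = 0.
Feasibility: ΣzᵢKᵢ = 2.0119, Σzᵢ/Kᵢ = 1.9088 — both > 1, two phases present.
Iterate (Newton) starting at ψ = 0.59:
  ψ = 0.5900: g = -0.02757, g' = -1.3393 → ψ = 0.5694
  ψ = 0.5694: g = -0.00020, g' = -1.3205 → ψ = 0.5693
Converged at ψ = 0.5693.
Compositions from xᵢ = zᵢ/(1+ψ(Kᵢ−1)), yᵢ = Kᵢxᵢ:
  chloroform: x = 0.2404, y = 0.8101
  o-xylene: x = 0.7596, y = 0.1899

x_o-xylene = 0.7596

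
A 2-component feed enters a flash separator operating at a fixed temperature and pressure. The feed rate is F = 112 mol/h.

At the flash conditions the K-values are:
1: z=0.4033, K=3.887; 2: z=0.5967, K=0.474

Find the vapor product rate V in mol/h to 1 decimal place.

Rachford–Rice: g(β) = Σ zᵢ(Kᵢ−1)/(1+β(Kᵢ−1)) = 0.
Feasibility: ΣzᵢKᵢ = 1.8505, Σzᵢ/Kᵢ = 1.3626 — both > 1, two phases present.
Iterate (Newton) starting at β = 0.5:
  β = 0.5000: g = 0.05063, g' = -0.8669 → β = 0.5584
  β = 0.5584: g = 0.00135, g' = -0.8236 → β = 0.5600
Converged at β = 0.5600.
Then V = β·F = 0.5600·112 = 62.7 mol/h and L = F − V = 49.3 mol/h.

V = 62.7 mol/h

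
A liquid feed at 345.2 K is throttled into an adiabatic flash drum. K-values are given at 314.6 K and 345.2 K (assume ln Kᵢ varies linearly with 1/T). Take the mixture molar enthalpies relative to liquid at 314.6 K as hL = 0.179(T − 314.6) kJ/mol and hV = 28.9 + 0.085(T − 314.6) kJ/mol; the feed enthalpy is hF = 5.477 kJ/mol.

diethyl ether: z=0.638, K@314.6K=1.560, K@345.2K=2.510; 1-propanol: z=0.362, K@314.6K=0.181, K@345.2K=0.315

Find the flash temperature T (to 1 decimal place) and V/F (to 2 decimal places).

Adiabatic flash: solve Rachford–Rice at each trial T, then check hF = ψ·hV(T) + (1−ψ)·hL(T).
  T = 314.6 K: K = (1.560, 0.181), RR gives ψ = 0.133, H_out = 3.831 kJ/mol
  T = 345.2 K: K = (2.510, 0.315), RR gives ψ = 0.692, H_out = 23.477 kJ/mol
  T = 329.9 K: K = (2.001, 0.242), RR gives ψ = 0.480, H_out = 15.915 kJ/mol
  T = 322.2 K: K = (1.770, 0.210), RR gives ψ = 0.337, H_out = 10.873 kJ/mol
  T = 318.4 K: K = (1.663, 0.195), RR gives ψ = 0.247, H_out = 7.721 kJ/mol
  T = 316.5 K: K = (1.611, 0.188), RR gives ψ = 0.193, H_out = 5.890 kJ/mol
Linear interpolation between T = 314.6 (H_out = 3.831) and T = 316.5 (H_out = 5.890) on hF = 5.477 gives T ≈ 316.1 K, at which ψ = 0.18.

T = 316.1 K, V/F = 0.18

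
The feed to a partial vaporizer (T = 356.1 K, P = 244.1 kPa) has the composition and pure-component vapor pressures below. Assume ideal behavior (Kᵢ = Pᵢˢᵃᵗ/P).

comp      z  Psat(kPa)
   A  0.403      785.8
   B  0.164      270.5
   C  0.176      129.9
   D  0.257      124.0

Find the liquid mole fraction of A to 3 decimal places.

Raoult's law: Kᵢ = Pᵢˢᵃᵗ/P = Pᵢˢᵃᵗ/244.1.
  K_A = 785.8/244.1 = 3.21917, K_B = 270.5/244.1 = 1.10815, K_C = 129.9/244.1 = 0.53216, K_D = 124.0/244.1 = 0.50799
Iterate (Newton) starting at ψ = 0.5:
  ψ = 0.500: g = 0.1656, g' = -0.623 → ψ = 0.766
  ψ = 0.766: g = 0.0164, g' = -0.528 → ψ = 0.797
Converged at ψ = 0.797.
Compositions from xᵢ = zᵢ/(1+ψ(Kᵢ−1)), yᵢ = Kᵢxᵢ:
  A: x = 0.146, y = 0.469
  B: x = 0.151, y = 0.167
  C: x = 0.281, y = 0.149
  D: x = 0.423, y = 0.215

x_A = 0.146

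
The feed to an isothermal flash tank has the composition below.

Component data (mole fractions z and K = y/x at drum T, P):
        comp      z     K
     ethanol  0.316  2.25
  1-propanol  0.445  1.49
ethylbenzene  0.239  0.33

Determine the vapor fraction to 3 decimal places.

ψ = 0.813

Let ψ = V/F and solve Σ zᵢ(Kᵢ−1)/(1+ψ(Kᵢ−1)) = 0.
Check two-phase: ΣzᵢKᵢ = 1.453 > 1 and Σzᵢ/Kᵢ = 1.163 > 1, so g(0) = 0.453 > 0 and g(1) = -0.163 < 0.
Newton–Raphson from ψ = 0.34:
  ψ = 0.340: g = 0.2567, g' = -0.502 → ψ = 0.852
  ψ = 0.852: g = -0.0279, g' = -0.751 → ψ = 0.815
  ψ = 0.815: g = -0.0011, g' = -0.696 → ψ = 0.813
Converged at ψ = 0.813.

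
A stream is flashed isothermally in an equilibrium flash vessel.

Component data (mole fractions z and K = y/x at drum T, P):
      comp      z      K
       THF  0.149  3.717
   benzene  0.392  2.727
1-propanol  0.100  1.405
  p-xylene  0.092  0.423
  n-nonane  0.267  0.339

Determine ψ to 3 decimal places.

ψ = 0.767

Material balance + equilibrium reduce to Σ zᵢ(Kᵢ−1)/(1+ψ(Kᵢ−1)) = 0.
Check two-phase: ΣzᵢKᵢ = 1.893 > 1 and Σzᵢ/Kᵢ = 1.260 > 1, so g(0) = 0.893 > 0 and g(1) = -0.260 < 0.
Iterate (Newton) starting at ψ = 0.6:
  ψ = 0.600: g = 0.1453, g' = -0.844 → ψ = 0.772
  ψ = 0.772: g = -0.0046, g' = -0.925 → ψ = 0.767
Converged at ψ = 0.767.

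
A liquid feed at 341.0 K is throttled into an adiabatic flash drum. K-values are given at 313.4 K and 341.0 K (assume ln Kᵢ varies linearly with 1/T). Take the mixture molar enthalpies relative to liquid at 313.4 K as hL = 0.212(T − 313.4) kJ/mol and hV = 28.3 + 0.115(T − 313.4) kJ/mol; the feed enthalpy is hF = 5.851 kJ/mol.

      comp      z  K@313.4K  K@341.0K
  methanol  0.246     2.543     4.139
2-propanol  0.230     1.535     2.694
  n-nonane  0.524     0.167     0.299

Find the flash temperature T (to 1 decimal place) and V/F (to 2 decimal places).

T = 318.9 K, V/F = 0.17

Adiabatic flash: solve Rachford–Rice at each trial T, then check hF = ψ·hV(T) + (1−ψ)·hL(T).
  T = 313.4 K: K = (2.543, 1.535, 0.167), RR gives ψ = 0.068, H_out = 1.911 kJ/mol
  T = 341.0 K: K = (4.139, 2.694, 0.299), RR gives ψ = 0.454, H_out = 17.481 kJ/mol
  T = 327.2 K: K = (3.278, 2.058, 0.226), RR gives ψ = 0.291, H_out = 10.765 kJ/mol
  T = 320.3 K: K = (2.895, 1.783, 0.195), RR gives ψ = 0.191, H_out = 6.753 kJ/mol
  T = 316.9 K: K = (2.718, 1.657, 0.181), RR gives ψ = 0.134, H_out = 4.497 kJ/mol
  T = 318.6 K: K = (2.805, 1.719, 0.188), RR gives ψ = 0.164, H_out = 5.653 kJ/mol
Linear interpolation between T = 318.6 (H_out = 5.653) and T = 320.3 (H_out = 6.753) on hF = 5.851 gives T ≈ 318.9 K, at which ψ = 0.17.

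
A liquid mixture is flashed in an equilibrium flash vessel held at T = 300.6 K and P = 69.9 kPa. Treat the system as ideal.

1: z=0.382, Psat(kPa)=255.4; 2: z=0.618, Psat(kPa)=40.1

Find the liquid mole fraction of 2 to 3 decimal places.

Raoult's law: Kᵢ = Pᵢˢᵃᵗ/P = Pᵢˢᵃᵗ/69.9.
  K_1 = 255.4/69.9 = 3.65379, K_2 = 40.1/69.9 = 0.57368
Material balance + equilibrium reduce to Σ zᵢ(Kᵢ−1)/(1+β(Kᵢ−1)) = 0.
g(0) = ΣzᵢKᵢ − 1 = 0.750 and g(1) = 1 − Σzᵢ/Kᵢ = -0.182, so a root lies in (0, 1).
Iterate (Newton) starting at β = 0.5:
  β = 0.500: g = 0.1008, g' = -0.678 → β = 0.649
  β = 0.649: g = 0.0083, g' = -0.578 → β = 0.663
Converged at β = 0.663.
Compositions from xᵢ = zᵢ/(1+β(Kᵢ−1)), yᵢ = Kᵢxᵢ:
  1: x = 0.138, y = 0.506
  2: x = 0.862, y = 0.494

x_2 = 0.862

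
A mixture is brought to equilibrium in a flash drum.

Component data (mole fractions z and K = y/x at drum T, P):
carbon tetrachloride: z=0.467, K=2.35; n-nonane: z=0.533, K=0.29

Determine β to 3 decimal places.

Rachford–Rice: g(β) = Σ zᵢ(Kᵢ−1)/(1+β(Kᵢ−1)) = 0.
Feasibility: ΣzᵢKᵢ = 1.252, Σzᵢ/Kᵢ = 2.037 — both > 1, two phases present.
Binary case is linear: z₁(K₁−1)(1+β(K₂−1)) + z₂(K₂−1)(1+β(K₁−1)) = 0
⇒ β = [z₁(K₁−1)+z₂(K₂−1)] / [−(K₁−1)(K₂−1)] = 0.2520/0.9585 = 0.263

β = 0.263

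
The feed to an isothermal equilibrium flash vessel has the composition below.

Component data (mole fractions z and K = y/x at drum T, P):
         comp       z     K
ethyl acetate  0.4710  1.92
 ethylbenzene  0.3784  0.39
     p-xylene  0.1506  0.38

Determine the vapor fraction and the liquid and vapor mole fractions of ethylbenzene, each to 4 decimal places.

Let ψ = V/F and solve Σ zᵢ(Kᵢ−1)/(1+ψ(Kᵢ−1)) = 0.
g(0) = ΣzᵢKᵢ − 1 = 0.1091 and g(1) = 1 − Σzᵢ/Kᵢ = -0.6119, so a root lies in (0, 1).
Newton iteration, ψ⁰ = 0.5:
  ψ = 0.5000: g = -0.17065, g' = -0.6001 → ψ = 0.2156
  ψ = 0.2156: g = -0.01198, g' = -0.5414 → ψ = 0.1935
Converged at ψ = 0.1935.
Compositions from xᵢ = zᵢ/(1+ψ(Kᵢ−1)), yᵢ = Kᵢxᵢ:
  ethyl acetate: x = 0.3998, y = 0.7676
  ethylbenzene: x = 0.4291, y = 0.1673
  p-xylene: x = 0.1711, y = 0.0650

ψ = 0.1935, x_ethylbenzene = 0.4291, y_ethylbenzene = 0.1673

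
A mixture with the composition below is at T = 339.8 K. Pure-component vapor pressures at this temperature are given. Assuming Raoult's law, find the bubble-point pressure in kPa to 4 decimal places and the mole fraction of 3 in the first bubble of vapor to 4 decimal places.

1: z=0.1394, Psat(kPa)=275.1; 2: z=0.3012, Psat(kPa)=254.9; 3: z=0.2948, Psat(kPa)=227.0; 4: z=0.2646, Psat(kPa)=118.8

At the bubble point ψ → 0, so ΣzᵢKᵢ = 1 with Kᵢ = Pᵢˢᵃᵗ/P ⇒ P = ΣzᵢPᵢˢᵃᵗ.
P = 0.1394·275.1 + 0.3012·254.9 + 0.2948·227.0 + 0.2646·118.8 = 213.4789 kPa
yᵢ = zᵢPᵢˢᵃᵗ/P ⇒ y_3 = 0.2948·227.0/213.4789 = 0.3135

Pbub = 213.4789 kPa, y_3 = 0.3135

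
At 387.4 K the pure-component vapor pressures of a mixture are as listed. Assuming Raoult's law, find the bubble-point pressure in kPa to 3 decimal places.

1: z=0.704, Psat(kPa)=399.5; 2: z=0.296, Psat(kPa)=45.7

Pbub = 294.775 kPa

At the bubble point ψ → 0, so ΣzᵢKᵢ = 1 with Kᵢ = Pᵢˢᵃᵗ/P ⇒ P = ΣzᵢPᵢˢᵃᵗ.
P = 0.704·399.5 + 0.296·45.7 = 294.775 kPa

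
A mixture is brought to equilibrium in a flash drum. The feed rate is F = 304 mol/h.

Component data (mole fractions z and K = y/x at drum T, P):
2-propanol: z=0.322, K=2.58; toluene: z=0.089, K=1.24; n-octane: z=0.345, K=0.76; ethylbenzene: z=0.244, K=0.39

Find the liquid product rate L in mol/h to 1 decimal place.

L = 155.2 mol/h

Material balance + equilibrium reduce to Σ zᵢ(Kᵢ−1)/(1+ψ(Kᵢ−1)) = 0.
g(0) = ΣzᵢKᵢ − 1 = 0.298 and g(1) = 1 − Σzᵢ/Kᵢ = -0.276, so a root lies in (0, 1).
Iterate (Newton) starting at ψ = 0.37:
  ψ = 0.370: g = 0.0576, g' = -0.500 → ψ = 0.485
  ψ = 0.485: g = 0.0020, g' = -0.470 → ψ = 0.489
Converged at ψ = 0.489.
Then V = ψ·F = 0.4894·304 = 148.8 mol/h and L = F − V = 155.2 mol/h.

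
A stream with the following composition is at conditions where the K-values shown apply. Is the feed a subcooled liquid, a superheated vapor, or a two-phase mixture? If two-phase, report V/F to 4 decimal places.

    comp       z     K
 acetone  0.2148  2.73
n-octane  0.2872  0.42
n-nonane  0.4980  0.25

subcooled liquid

ΣzᵢKᵢ = 0.8315; Σzᵢ/Kᵢ = 2.7545.
Since ΣzᵢKᵢ < 1 the mixture is below its bubble point — single liquid phase.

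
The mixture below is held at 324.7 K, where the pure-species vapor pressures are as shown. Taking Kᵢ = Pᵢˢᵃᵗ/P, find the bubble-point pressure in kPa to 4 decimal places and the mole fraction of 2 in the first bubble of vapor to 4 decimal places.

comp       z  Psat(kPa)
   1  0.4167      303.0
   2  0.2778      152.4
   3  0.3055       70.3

Pbub = 190.0735 kPa, y_2 = 0.2227

At the bubble point ψ → 0, so ΣzᵢKᵢ = 1 with Kᵢ = Pᵢˢᵃᵗ/P ⇒ P = ΣzᵢPᵢˢᵃᵗ.
P = 0.4167·303.0 + 0.2778·152.4 + 0.3055·70.3 = 190.0735 kPa
yᵢ = zᵢPᵢˢᵃᵗ/P ⇒ y_2 = 0.2778·152.4/190.0735 = 0.2227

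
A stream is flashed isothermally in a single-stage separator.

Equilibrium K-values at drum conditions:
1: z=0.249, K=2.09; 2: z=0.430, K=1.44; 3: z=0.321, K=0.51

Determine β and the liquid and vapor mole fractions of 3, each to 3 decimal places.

Iterate (Newton) starting at β = 0.3:
  β = 0.300: g = 0.1873, g' = -0.339 → β = 0.853
  β = 0.853: g = 0.0081, g' = -0.351 → β = 0.876
Converged at β = 0.876.
Compositions from xᵢ = zᵢ/(1+β(Kᵢ−1)), yᵢ = Kᵢxᵢ:
  1: x = 0.127, y = 0.266
  2: x = 0.310, y = 0.447
  3: x = 0.562, y = 0.287

β = 0.876, x_3 = 0.562, y_3 = 0.287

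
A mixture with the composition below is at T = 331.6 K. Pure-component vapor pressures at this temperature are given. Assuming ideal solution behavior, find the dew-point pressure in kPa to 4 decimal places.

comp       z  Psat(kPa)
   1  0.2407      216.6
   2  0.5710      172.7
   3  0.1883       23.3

At the dew point ψ → 1, so Σzᵢ/Kᵢ = 1 with Kᵢ = Pᵢˢᵃᵗ/P ⇒ 1/P = Σzᵢ/Pᵢˢᵃᵗ.
1/P = 0.2407/216.6 + 0.5710/172.7 + 0.1883/23.3 = 0.0124991 ⇒ P = 80.0056 kPa

Pdew = 80.0056 kPa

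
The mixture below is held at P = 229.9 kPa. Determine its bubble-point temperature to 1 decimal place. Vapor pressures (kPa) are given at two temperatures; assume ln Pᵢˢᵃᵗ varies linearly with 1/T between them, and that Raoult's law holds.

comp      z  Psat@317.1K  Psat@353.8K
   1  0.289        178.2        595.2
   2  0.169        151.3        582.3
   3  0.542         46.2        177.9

Bubble-point temperature: ΣzᵢPᵢˢᵃᵗ(T) = P. Interpolate ln Pᵢˢᵃᵗ = aᵢ + bᵢ/T.
  T = 317.1 K: ΣzᵢPᵢˢᵃᵗ = 102.11 kPa
  T = 353.8 K: ΣzᵢPᵢˢᵃᵗ = 366.84 kPa
  T = 335.5 K: ΣzᵢPᵢˢᵃᵗ = 200.65 kPa
  T = 344.6 K: ΣzᵢPᵢˢᵃᵗ = 273.00 kPa
  T = 340.1 K: ΣzᵢPᵢˢᵃᵗ = 234.92 kPa
  T = 337.8 K: ΣzᵢPᵢˢᵃᵗ = 217.23 kPa
  T = 339.0 K: ΣzᵢPᵢˢᵃᵗ = 226.31 kPa
Interpolating between 339.0 K and 340.1 K gives T ≈ 339.5 K.

T = 339.5 K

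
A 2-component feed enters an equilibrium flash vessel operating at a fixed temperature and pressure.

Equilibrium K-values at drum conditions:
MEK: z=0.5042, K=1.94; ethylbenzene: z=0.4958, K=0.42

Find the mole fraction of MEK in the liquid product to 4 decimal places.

x_MEK = 0.3816

Let ψ = V/F and solve Σ zᵢ(Kᵢ−1)/(1+ψ(Kᵢ−1)) = 0.
g(0) = ΣzᵢKᵢ − 1 = 0.1864 and g(1) = 1 − Σzᵢ/Kᵢ = -0.4404, so a root lies in (0, 1).
Binary case is linear: z₁(K₁−1)(1+ψ(K₂−1)) + z₂(K₂−1)(1+ψ(K₁−1)) = 0
⇒ ψ = [z₁(K₁−1)+z₂(K₂−1)] / [−(K₁−1)(K₂−1)] = 0.18638/0.54520 = 0.3419
Compositions from xᵢ = zᵢ/(1+ψ(Kᵢ−1)), yᵢ = Kᵢxᵢ:
  MEK: x = 0.3816, y = 0.7403
  ethylbenzene: x = 0.6184, y = 0.2597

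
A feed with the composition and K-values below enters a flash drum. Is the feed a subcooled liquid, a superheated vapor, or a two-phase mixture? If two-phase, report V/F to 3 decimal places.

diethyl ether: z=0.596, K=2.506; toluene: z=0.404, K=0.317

ΣzᵢKᵢ = 1.622; Σzᵢ/Kᵢ = 1.512.
Both exceed 1, so a two-phase solution exists.
Newton iteration, ψ⁰ = 0.35:
  ψ = 0.350: g = 0.2251, g' = -0.905 → ψ = 0.599
  ψ = 0.599: g = 0.0051, g' = -0.913 → ψ = 0.604
Converged at ψ = 0.604.

two-phase, V/F = 0.604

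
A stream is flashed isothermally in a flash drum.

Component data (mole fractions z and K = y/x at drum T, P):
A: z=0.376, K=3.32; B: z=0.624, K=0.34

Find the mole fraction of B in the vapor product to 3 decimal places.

Binary case is linear: z₁(K₁−1)(1+ψ(K₂−1)) + z₂(K₂−1)(1+ψ(K₁−1)) = 0
⇒ ψ = [z₁(K₁−1)+z₂(K₂−1)] / [−(K₁−1)(K₂−1)] = 0.4605/1.5312 = 0.301
Compositions from xᵢ = zᵢ/(1+ψ(Kᵢ−1)), yᵢ = Kᵢxᵢ:
  A: x = 0.221, y = 0.735
  B: x = 0.779, y = 0.265

y_B = 0.265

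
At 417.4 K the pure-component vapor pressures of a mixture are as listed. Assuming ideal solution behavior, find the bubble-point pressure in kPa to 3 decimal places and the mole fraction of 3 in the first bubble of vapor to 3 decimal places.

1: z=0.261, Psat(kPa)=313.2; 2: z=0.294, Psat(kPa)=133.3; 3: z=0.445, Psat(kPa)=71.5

At the bubble point ψ → 0, so ΣzᵢKᵢ = 1 with Kᵢ = Pᵢˢᵃᵗ/P ⇒ P = ΣzᵢPᵢˢᵃᵗ.
P = 0.261·313.2 + 0.294·133.3 + 0.445·71.5 = 152.753 kPa
yᵢ = zᵢPᵢˢᵃᵗ/P ⇒ y_3 = 0.445·71.5/152.753 = 0.208

Pbub = 152.753 kPa, y_3 = 0.208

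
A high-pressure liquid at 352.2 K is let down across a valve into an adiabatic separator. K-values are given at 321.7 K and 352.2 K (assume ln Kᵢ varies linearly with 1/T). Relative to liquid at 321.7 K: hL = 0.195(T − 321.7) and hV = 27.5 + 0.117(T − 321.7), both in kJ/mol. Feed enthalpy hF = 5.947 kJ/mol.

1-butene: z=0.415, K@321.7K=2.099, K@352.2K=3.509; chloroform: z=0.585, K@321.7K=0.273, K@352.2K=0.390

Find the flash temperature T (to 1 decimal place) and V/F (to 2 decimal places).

T = 328.8 K, V/F = 0.17

Adiabatic flash: solve Rachford–Rice at each trial T, then check hF = ψ·hV(T) + (1−ψ)·hL(T).
  T = 321.7 K: K = (2.099, 0.273), RR gives ψ = 0.039, H_out = 1.060 kJ/mol
  T = 352.2 K: K = (3.509, 0.390), RR gives ψ = 0.447, H_out = 17.181 kJ/mol
  T = 336.9 K: K = (2.743, 0.329), RR gives ψ = 0.283, H_out = 10.403 kJ/mol
  T = 329.3 K: K = (2.407, 0.300), RR gives ψ = 0.177, H_out = 6.252 kJ/mol
  T = 325.5 K: K = (2.250, 0.286), RR gives ψ = 0.113, H_out = 3.827 kJ/mol
  T = 327.4 K: K = (2.327, 0.293), RR gives ψ = 0.147, H_out = 5.076 kJ/mol
Linear interpolation between T = 327.4 (H_out = 5.076) and T = 329.3 (H_out = 6.252) on hF = 5.947 gives T ≈ 328.8 K, at which ψ = 0.17.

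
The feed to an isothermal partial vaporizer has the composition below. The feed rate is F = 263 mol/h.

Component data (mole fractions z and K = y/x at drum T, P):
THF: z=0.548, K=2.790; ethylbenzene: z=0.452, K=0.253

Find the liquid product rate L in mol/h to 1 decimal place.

L = 136.5 mol/h

Rachford–Rice: g(V/F) = Σ zᵢ(Kᵢ−1)/(1+V/F(Kᵢ−1)) = 0.
Feasibility: ΣzᵢKᵢ = 1.643, Σzᵢ/Kᵢ = 1.983 — both > 1, two phases present.
Newton iteration, V/F⁰ = 0.5:
  V/F = 0.500: g = -0.0213, g' = -1.132 → V/F = 0.481
Converged at V/F = 0.481.
Then V = V/F·F = 0.4811·263 = 126.5 mol/h and L = F − V = 136.5 mol/h.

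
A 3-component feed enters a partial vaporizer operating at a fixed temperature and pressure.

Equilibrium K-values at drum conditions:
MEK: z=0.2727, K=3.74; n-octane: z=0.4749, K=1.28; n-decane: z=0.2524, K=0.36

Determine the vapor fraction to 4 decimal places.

Rachford–Rice: g(ψ) = Σ zᵢ(Kᵢ−1)/(1+ψ(Kᵢ−1)) = 0.
Feasibility: ΣzᵢKᵢ = 1.7186, Σzᵢ/Kᵢ = 1.1450 — both > 1, two phases present.
Newton–Raphson from ψ = 0.5:
  ψ = 0.5000: g = 0.19436, g' = -0.6167 → ψ = 0.8152
  ψ = 0.8152: g = 0.00161, g' = -0.6724 → ψ = 0.8176
Converged at ψ = 0.8175.

ψ = 0.8175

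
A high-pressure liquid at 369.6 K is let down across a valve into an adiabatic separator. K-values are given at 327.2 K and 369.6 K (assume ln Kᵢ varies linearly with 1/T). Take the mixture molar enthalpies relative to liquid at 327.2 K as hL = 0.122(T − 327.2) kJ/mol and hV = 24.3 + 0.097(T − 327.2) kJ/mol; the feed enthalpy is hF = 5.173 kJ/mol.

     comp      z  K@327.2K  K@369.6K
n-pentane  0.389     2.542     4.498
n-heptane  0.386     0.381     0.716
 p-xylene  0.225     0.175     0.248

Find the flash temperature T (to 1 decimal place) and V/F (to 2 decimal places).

Adiabatic flash: solve Rachford–Rice at each trial T, then check hF = ψ·hV(T) + (1−ψ)·hL(T).
  T = 327.2 K: K = (2.542, 0.381, 0.175), RR gives ψ = 0.162, H_out = 3.940 kJ/mol
  T = 369.6 K: K = (4.498, 0.716, 0.248), RR gives ψ = 0.599, H_out = 19.085 kJ/mol
  T = 348.4 K: K = (3.441, 0.532, 0.211), RR gives ψ = 0.399, H_out = 12.066 kJ/mol
  T = 337.8 K: K = (2.971, 0.453, 0.193), RR gives ψ = 0.290, H_out = 8.254 kJ/mol
  T = 332.5 K: K = (2.752, 0.416, 0.184), RR gives ψ = 0.229, H_out = 6.185 kJ/mol
  T = 329.9 K: K = (2.648, 0.399, 0.179), RR gives ψ = 0.197, H_out = 5.110 kJ/mol
  T = 331.2 K: K = (2.699, 0.407, 0.182), RR gives ψ = 0.213, H_out = 5.653 kJ/mol
Linear interpolation between T = 329.9 (H_out = 5.110) and T = 331.2 (H_out = 5.653) on hF = 5.173 gives T ≈ 330.1 K, at which ψ = 0.20.

T = 330.1 K, V/F = 0.20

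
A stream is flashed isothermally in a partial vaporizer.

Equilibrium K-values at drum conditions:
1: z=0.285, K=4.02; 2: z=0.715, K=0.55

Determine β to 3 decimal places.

β = 0.397

Newton iteration, β⁰ = 0.5:
  β = 0.500: g = -0.0723, g' = -0.654 → β = 0.389
  β = 0.389: g = 0.0054, g' = -0.762 → β = 0.397
Converged at β = 0.397.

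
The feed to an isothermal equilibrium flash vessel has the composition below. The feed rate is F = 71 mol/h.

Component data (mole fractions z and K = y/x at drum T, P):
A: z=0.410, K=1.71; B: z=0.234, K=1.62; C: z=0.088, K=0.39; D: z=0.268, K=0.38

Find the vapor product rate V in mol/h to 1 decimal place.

Material balance + equilibrium reduce to Σ zᵢ(Kᵢ−1)/(1+ψ(Kᵢ−1)) = 0.
Check two-phase: ΣzᵢKᵢ = 1.216 > 1 and Σzᵢ/Kᵢ = 1.315 > 1, so g(0) = 0.216 > 0 and g(1) = -0.315 < 0.
Newton–Raphson from ψ = 0.5:
  ψ = 0.500: g = 0.0075, g' = -0.449 → ψ = 0.517
Converged at ψ = 0.517.
Then V = ψ·F = 0.5167·71 = 36.7 mol/h and L = F − V = 34.3 mol/h.

V = 36.7 mol/h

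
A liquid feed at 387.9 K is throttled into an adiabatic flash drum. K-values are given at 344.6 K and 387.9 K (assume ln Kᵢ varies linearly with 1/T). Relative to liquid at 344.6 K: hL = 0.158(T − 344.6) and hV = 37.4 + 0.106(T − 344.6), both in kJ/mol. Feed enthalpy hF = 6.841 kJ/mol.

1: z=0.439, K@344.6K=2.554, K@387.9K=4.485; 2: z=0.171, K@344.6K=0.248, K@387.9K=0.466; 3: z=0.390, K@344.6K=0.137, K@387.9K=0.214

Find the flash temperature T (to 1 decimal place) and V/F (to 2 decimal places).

T = 345.7 K, V/F = 0.18

Adiabatic flash: solve Rachford–Rice at each trial T, then check hF = ψ·hV(T) + (1−ψ)·hL(T).
  T = 344.6 K: K = (2.554, 0.248, 0.137), RR gives ψ = 0.168, H_out = 6.288 kJ/mol
  T = 387.9 K: K = (4.485, 0.466, 0.214), RR gives ψ = 0.451, H_out = 22.687 kJ/mol
  T = 366.2 K: K = (3.439, 0.346, 0.173), RR gives ψ = 0.335, H_out = 15.572 kJ/mol
  T = 355.4 K: K = (2.977, 0.294, 0.155), RR gives ψ = 0.262, H_out = 11.367 kJ/mol
  T = 350.0 K: K = (2.761, 0.271, 0.146), RR gives ψ = 0.219, H_out = 8.969 kJ/mol
  T = 347.3 K: K = (2.656, 0.259, 0.141), RR gives ψ = 0.194, H_out = 7.670 kJ/mol
  T = 346.0 K: K = (2.607, 0.254, 0.139), RR gives ψ = 0.182, H_out = 7.015 kJ/mol
Linear interpolation between T = 344.6 (H_out = 6.288) and T = 346.0 (H_out = 7.015) on hF = 6.841 gives T ≈ 345.7 K, at which ψ = 0.18.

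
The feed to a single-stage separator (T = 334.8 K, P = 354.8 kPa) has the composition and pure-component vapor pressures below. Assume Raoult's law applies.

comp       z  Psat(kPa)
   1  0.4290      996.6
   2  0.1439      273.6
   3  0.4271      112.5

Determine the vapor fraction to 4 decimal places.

ψ = 0.4148

Raoult's law: Kᵢ = Pᵢˢᵃᵗ/P = Pᵢˢᵃᵗ/354.8.
  K_1 = 996.6/354.8 = 2.808906, K_2 = 273.6/354.8 = 0.771139, K_3 = 112.5/354.8 = 0.317080
Let ψ = V/F and solve Σ zᵢ(Kᵢ−1)/(1+ψ(Kᵢ−1)) = 0.
Feasibility: ΣzᵢKᵢ = 1.4514, Σzᵢ/Kᵢ = 1.6863 — both > 1, two phases present.
Newton–Raphson from ψ = 0.41:
  ψ = 0.4100: g = 0.00412, g' = -0.8562 → ψ = 0.4148
Converged at ψ = 0.4148.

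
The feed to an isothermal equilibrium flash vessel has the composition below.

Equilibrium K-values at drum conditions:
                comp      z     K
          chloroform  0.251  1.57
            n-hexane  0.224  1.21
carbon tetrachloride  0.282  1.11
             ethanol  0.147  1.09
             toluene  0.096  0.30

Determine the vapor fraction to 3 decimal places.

Newton–Raphson from ψ = 0.5:
  ψ = 0.500: g = 0.0926, g' = -0.173 → ψ = 1.000
  ψ = 1.000: g = -0.0539, g' = -0.566 → ψ = 0.905
  ψ = 0.905: g = -0.0089, g' = -0.396 → ψ = 0.882
  ψ = 0.882: g = -0.0003, g' = -0.369 → ψ = 0.881
Converged at ψ = 0.881.

ψ = 0.881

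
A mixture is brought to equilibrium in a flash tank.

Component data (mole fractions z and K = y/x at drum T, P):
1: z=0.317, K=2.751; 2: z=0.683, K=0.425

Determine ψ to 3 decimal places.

ψ = 0.161

Material balance + equilibrium reduce to Σ zᵢ(Kᵢ−1)/(1+ψ(Kᵢ−1)) = 0.
Feasibility: ΣzᵢKᵢ = 1.162, Σzᵢ/Kᵢ = 1.722 — both > 1, two phases present.
Newton–Raphson from ψ = 0.5:
  ψ = 0.500: g = -0.2552, g' = -0.721 → ψ = 0.146
  ψ = 0.146: g = 0.0133, g' = -0.885 → ψ = 0.161
Converged at ψ = 0.161.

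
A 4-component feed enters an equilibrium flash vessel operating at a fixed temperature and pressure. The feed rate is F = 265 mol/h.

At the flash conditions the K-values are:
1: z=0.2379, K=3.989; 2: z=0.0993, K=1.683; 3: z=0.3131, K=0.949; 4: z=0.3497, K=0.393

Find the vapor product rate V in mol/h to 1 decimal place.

V = 138.6 mol/h

Newton–Raphson from V/F = 0.42:
  V/F = 0.4200: g = 0.06677, g' = -0.6788 → V/F = 0.5184
  V/F = 0.5184: g = 0.00289, g' = -0.6275 → V/F = 0.5230
Converged at V/F = 0.5230.
Then V = V/F·F = 0.5230·265 = 138.6 mol/h and L = F − V = 126.4 mol/h.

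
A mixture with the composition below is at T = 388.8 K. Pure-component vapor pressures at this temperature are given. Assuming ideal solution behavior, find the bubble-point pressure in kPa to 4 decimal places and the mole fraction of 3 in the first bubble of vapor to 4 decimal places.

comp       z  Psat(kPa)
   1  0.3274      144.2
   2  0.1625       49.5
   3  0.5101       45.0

Pbub = 78.2093 kPa, y_3 = 0.2935

At the bubble point ψ → 0, so ΣzᵢKᵢ = 1 with Kᵢ = Pᵢˢᵃᵗ/P ⇒ P = ΣzᵢPᵢˢᵃᵗ.
P = 0.3274·144.2 + 0.1625·49.5 + 0.5101·45.0 = 78.2093 kPa
yᵢ = zᵢPᵢˢᵃᵗ/P ⇒ y_3 = 0.5101·45.0/78.2093 = 0.2935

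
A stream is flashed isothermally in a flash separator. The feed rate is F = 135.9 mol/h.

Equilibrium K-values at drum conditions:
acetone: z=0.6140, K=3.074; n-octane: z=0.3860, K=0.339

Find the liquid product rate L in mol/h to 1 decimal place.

L = 35.0 mol/h

Let β = V/F and solve Σ zᵢ(Kᵢ−1)/(1+β(Kᵢ−1)) = 0.
Feasibility: ΣzᵢKᵢ = 2.0183, Σzᵢ/Kᵢ = 1.3384 — both > 1, two phases present.
Binary case is linear: z₁(K₁−1)(1+β(K₂−1)) + z₂(K₂−1)(1+β(K₁−1)) = 0
⇒ β = [z₁(K₁−1)+z₂(K₂−1)] / [−(K₁−1)(K₂−1)] = 1.01829/1.37091 = 0.7428
Then V = β·F = 0.7428·135.9 = 100.9 mol/h and L = F − V = 35.0 mol/h.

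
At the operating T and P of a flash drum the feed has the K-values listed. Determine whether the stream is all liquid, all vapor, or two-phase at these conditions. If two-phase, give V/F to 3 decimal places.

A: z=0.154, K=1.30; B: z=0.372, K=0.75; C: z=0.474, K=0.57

all liquid

ΣzᵢKᵢ = 0.749; Σzᵢ/Kᵢ = 1.446.
Since ΣzᵢKᵢ < 1 the mixture is below its bubble point — single liquid phase.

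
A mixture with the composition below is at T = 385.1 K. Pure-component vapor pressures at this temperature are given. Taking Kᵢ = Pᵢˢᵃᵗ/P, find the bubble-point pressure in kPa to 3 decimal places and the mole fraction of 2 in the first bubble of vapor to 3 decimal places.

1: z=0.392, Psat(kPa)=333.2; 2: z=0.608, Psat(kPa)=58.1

At the bubble point ψ → 0, so ΣzᵢKᵢ = 1 with Kᵢ = Pᵢˢᵃᵗ/P ⇒ P = ΣzᵢPᵢˢᵃᵗ.
P = 0.392·333.2 + 0.608·58.1 = 165.939 kPa
yᵢ = zᵢPᵢˢᵃᵗ/P ⇒ y_2 = 0.608·58.1/165.939 = 0.213

Pbub = 165.939 kPa, y_2 = 0.213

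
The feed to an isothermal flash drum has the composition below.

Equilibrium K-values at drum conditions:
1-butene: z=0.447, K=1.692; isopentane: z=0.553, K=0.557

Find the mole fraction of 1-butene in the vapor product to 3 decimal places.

Let ψ = V/F and solve Σ zᵢ(Kᵢ−1)/(1+ψ(Kᵢ−1)) = 0.
Check two-phase: ΣzᵢKᵢ = 1.064 > 1 and Σzᵢ/Kᵢ = 1.257 > 1, so g(0) = 0.064 > 0 and g(1) = -0.257 < 0.
Newton–Raphson from ψ = 0.59:
  ψ = 0.590: g = -0.1120, g' = -0.307 → ψ = 0.225
  ψ = 0.225: g = -0.0044, g' = -0.294 → ψ = 0.210
Converged at ψ = 0.210.
Compositions from xᵢ = zᵢ/(1+ψ(Kᵢ−1)), yᵢ = Kᵢxᵢ:
  1-butene: x = 0.390, y = 0.660
  isopentane: x = 0.610, y = 0.340

y_1-butene = 0.660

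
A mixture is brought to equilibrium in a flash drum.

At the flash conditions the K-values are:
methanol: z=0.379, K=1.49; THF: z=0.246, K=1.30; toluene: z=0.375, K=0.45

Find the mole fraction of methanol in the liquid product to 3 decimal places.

x_methanol = 0.341

Material balance + equilibrium reduce to Σ zᵢ(Kᵢ−1)/(1+V/F(Kᵢ−1)) = 0.
Feasibility: ΣzᵢKᵢ = 1.053, Σzᵢ/Kᵢ = 1.277 — both > 1, two phases present.
Newton–Raphson from V/F = 0.5:
  V/F = 0.500: g = -0.0711, g' = -0.291 → V/F = 0.256
  V/F = 0.256: g = -0.0064, g' = -0.245 → V/F = 0.229
Converged at V/F = 0.229.
Compositions from xᵢ = zᵢ/(1+V/F(Kᵢ−1)), yᵢ = Kᵢxᵢ:
  methanol: x = 0.341, y = 0.508
  THF: x = 0.230, y = 0.299
  toluene: x = 0.429, y = 0.193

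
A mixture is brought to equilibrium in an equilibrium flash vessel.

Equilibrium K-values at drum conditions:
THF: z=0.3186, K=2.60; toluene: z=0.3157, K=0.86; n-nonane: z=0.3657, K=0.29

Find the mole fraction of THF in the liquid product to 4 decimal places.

x_THF = 0.2266

Material balance + equilibrium reduce to Σ zᵢ(Kᵢ−1)/(1+V/F(Kᵢ−1)) = 0.
g(0) = ΣzᵢKᵢ − 1 = 0.2059 and g(1) = 1 − Σzᵢ/Kᵢ = -0.7507, so a root lies in (0, 1).
Newton iteration, V/F⁰ = 0.59:
  V/F = 0.5900: g = -0.23278, g' = -0.7691 → V/F = 0.2873
  V/F = 0.2873: g = -0.02304, g' = -0.6804 → V/F = 0.2535
  V/F = 0.2535: g = 0.00021, g' = -0.6936 → V/F = 0.2538
Converged at V/F = 0.2538.
Compositions from xᵢ = zᵢ/(1+V/F(Kᵢ−1)), yᵢ = Kᵢxᵢ:
  THF: x = 0.2266, y = 0.5891
  toluene: x = 0.3273, y = 0.2815
  n-nonane: x = 0.4461, y = 0.1294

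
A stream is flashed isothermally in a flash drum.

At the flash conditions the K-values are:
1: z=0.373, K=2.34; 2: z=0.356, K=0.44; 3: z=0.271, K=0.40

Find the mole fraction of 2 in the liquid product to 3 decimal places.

Material balance + equilibrium reduce to Σ zᵢ(Kᵢ−1)/(1+β(Kᵢ−1)) = 0.
Check two-phase: ΣzᵢKᵢ = 1.138 > 1 and Σzᵢ/Kᵢ = 1.646 > 1, so g(0) = 0.138 > 0 and g(1) = -0.646 < 0.
Newton–Raphson from β = 0.66:
  β = 0.660: g = -0.3202, g' = -0.737 → β = 0.226
  β = 0.226: g = -0.0324, g' = -0.672 → β = 0.177
  β = 0.177: g = 0.0006, g' = -0.697 → β = 0.178
Converged at β = 0.178.
Compositions from xᵢ = zᵢ/(1+β(Kᵢ−1)), yᵢ = Kᵢxᵢ:
  1: x = 0.301, y = 0.705
  2: x = 0.395, y = 0.174
  3: x = 0.303, y = 0.121

x_2 = 0.395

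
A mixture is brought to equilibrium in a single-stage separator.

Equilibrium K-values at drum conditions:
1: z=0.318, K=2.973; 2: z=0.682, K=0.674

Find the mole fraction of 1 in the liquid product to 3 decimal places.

x_1 = 0.142

Material balance + equilibrium reduce to Σ zᵢ(Kᵢ−1)/(1+β(Kᵢ−1)) = 0.
Feasibility: ΣzᵢKᵢ = 1.405, Σzᵢ/Kᵢ = 1.119 — both > 1, two phases present.
Newton–Raphson from β = 0.35:
  β = 0.350: g = 0.1202, g' = -0.525 → β = 0.579
  β = 0.579: g = 0.0189, g' = -0.380 → β = 0.628
  β = 0.628: g = 0.0005, g' = -0.361 → β = 0.630
Converged at β = 0.630.
Compositions from xᵢ = zᵢ/(1+β(Kᵢ−1)), yᵢ = Kᵢxᵢ:
  1: x = 0.142, y = 0.422
  2: x = 0.858, y = 0.578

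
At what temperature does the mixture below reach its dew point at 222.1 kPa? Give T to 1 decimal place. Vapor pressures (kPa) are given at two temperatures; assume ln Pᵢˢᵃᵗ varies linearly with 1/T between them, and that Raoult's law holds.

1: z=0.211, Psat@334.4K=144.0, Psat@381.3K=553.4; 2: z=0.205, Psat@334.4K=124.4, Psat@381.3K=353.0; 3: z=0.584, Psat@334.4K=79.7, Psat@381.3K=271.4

T = 365.6 K

Dew-point temperature: Σzᵢ·P/Pᵢˢᵃᵗ(T) = 1. Interpolate ln Pᵢˢᵃᵗ = aᵢ + bᵢ/T.
  T = 334.4 K: ΣzᵢP/Pᵢˢᵃᵗ = 2.3189
  T = 381.3 K: ΣzᵢP/Pᵢˢᵃᵗ = 0.6916
  T = 357.9 K: ΣzᵢP/Pᵢˢᵃᵗ = 1.2145
  T = 369.6 K: ΣzᵢP/Pᵢˢᵃᵗ = 0.9081
  T = 363.8 K: ΣzᵢP/Pᵢˢᵃᵗ = 1.0464
  T = 366.7 K: ΣzᵢP/Pᵢˢᵃᵗ = 0.9743
  T = 365.2 K: ΣzᵢP/Pᵢˢᵃᵗ = 1.0108
Interpolating between 365.2 K and 366.7 K gives T ≈ 365.6 K.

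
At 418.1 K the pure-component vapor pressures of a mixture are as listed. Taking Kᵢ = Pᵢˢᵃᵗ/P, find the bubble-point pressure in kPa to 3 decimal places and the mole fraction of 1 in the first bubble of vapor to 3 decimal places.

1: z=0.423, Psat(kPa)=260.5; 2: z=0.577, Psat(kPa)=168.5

Pbub = 207.416 kPa, y_1 = 0.531

At the bubble point ψ → 0, so ΣzᵢKᵢ = 1 with Kᵢ = Pᵢˢᵃᵗ/P ⇒ P = ΣzᵢPᵢˢᵃᵗ.
P = 0.423·260.5 + 0.577·168.5 = 207.416 kPa
yᵢ = zᵢPᵢˢᵃᵗ/P ⇒ y_1 = 0.423·260.5/207.416 = 0.531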